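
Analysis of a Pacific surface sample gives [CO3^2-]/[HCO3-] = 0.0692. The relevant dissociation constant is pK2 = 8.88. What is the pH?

From K2 = [H⁺][CO3^2-]/[HCO3-]:  pH = pK2 + log₁₀([CO3^2-]/[HCO3-])
log₁₀(0.0692) = -1.160
pH = 8.88 + (-1.160) = 7.72

pH = 7.72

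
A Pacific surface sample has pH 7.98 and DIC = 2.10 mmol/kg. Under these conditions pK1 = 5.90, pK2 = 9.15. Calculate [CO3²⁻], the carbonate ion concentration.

[CO3²⁻] = 0.132 mmol/kg

α₂ = 1 / (1 + [H⁺]/K2 + [H⁺]²/(K1K2)) = 1 / (1 + 10^+1.17 + 10^-0.91)
   = 1 / (1 + 14.791 + 0.12303) = 1/15.914 = 0.06284
[CO3²⁻] = α₂ × DIC = 0.06284 × 2.10 = 0.132 mmol/kg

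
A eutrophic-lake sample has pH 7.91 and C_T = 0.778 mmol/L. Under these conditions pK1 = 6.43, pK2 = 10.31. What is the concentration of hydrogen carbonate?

α₁ = 1 / (1 + [H⁺]/K1 + K2/[H⁺]) = 1 / (1 + 10^-1.48 + 10^-2.40)
   = 1 / (1 + 0.033113 + 0.0039811) = 1/1.0371 = 0.9642
[HCO3⁻] = α₁ × DIC = 0.9642 × 0.778 = 0.750 mmol/L

[HCO3⁻] = 0.750 mmol/L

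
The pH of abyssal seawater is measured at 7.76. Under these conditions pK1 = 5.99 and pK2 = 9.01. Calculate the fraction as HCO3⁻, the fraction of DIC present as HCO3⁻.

α₁ = 0.932

α₁ = 1 / (1 + [H⁺]/K1 + K2/[H⁺]) = 1 / (1 + 10^-1.77 + 10^-1.25)
   = 1 / (1 + 0.016982 + 0.056234) = 1/1.0732 = 0.9318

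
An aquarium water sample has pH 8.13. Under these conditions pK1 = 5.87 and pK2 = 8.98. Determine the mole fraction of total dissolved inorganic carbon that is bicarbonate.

α₁ = 0.872

α₁ = 1 / (1 + [H⁺]/K1 + K2/[H⁺]) = 1 / (1 + 10^-2.26 + 10^-0.85)
   = 1 / (1 + 0.0054954 + 0.14125) = 1/1.1467 = 0.8720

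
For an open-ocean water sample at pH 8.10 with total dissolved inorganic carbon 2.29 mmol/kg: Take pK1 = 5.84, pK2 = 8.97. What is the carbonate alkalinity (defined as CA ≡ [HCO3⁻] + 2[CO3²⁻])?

CA = [HCO3⁻] + 2[CO3²⁻] = (α₁ + 2α₂)·DIC
At pH 8.10: [H⁺]/K1 = 10^-2.26 = 0.0054954, K2/[H⁺] = 10^-0.87 = 0.13490
α₁ = 1/(1 + 0.0054954 + 0.13490) = 1/1.1404 = 0.8769; α₂ = α₁·K2/[H⁺] = 0.1183
α₁ + 2α₂ = 1.1135
CA = 1.1135 × 2.29 = 2.55 mmol/kg

CA = 2.55 mmol/kg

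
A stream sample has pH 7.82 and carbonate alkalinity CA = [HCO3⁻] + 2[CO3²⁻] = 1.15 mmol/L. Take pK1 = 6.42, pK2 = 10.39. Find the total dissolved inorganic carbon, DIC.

DIC = 1.19 mmol/L

CA = [HCO3⁻] + 2[CO3²⁻] = (α₁ + 2α₂)·DIC
At pH 7.82: [H⁺]/K1 = 10^-1.40 = 0.039811, K2/[H⁺] = 10^-2.57 = 0.0026915
α₁ = 1/(1 + 0.039811 + 0.0026915) = 1/1.0425 = 0.9592; α₂ = α₁·K2/[H⁺] = 0.002582
α₁ + 2α₂ = 0.9644
DIC = CA / (α₁ + 2α₂) = 1.15 / 0.9644 = 1.19 mmol/L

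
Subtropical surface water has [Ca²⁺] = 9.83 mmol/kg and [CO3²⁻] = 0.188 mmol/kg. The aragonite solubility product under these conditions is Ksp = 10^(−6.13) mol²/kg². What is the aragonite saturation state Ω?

Ω = 2.49

Ksp = 10^(−6.13) = 7.413×10^-7
Ω = [Ca²⁺][CO3²⁻]/Ksp = (9.83×10^-3)(0.188×10^-3) / 7.413×10^-7 = 2.49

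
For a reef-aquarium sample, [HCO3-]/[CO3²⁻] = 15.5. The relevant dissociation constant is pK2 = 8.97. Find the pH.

pH = 7.78

From K2 = [H⁺][CO3²⁻]/[HCO3-]:  pH = pK2 − log₁₀([HCO3-]/[CO3²⁻])
log₁₀(15.5) = +1.190
pH = 8.97 − (+1.190) = 7.78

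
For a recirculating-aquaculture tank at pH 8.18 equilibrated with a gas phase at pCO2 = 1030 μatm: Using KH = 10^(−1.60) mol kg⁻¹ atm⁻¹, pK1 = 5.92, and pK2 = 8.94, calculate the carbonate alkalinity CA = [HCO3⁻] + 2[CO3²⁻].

[CO2*] = KH · pCO2 = 10^(−1.60) × 1030×10^-6 = 2.587×10^-5 mol/kg
α₀ = 1/(1 + K1/[H⁺] + K1K2/[H⁺]²) = 1/(1 + 10^+2.26 + 10^+1.50) = 0.004660
DIC = [CO2*]/α₀ = 2.587×10^-5 / 0.004660 = 5.552 mmol/kg
CA = (α₁ + 2α₂)·DIC = (0.8480 + 2×0.1474) × 5.552 = 6.34 mmol/kg

CA = 6.34 mmol/kg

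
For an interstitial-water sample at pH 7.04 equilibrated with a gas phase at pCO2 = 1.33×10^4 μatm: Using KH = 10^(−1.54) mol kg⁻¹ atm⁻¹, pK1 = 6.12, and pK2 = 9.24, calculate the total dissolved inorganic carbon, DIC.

DIC = 3.59 mmol/kg

[CO2*] = KH · pCO2 = 10^(−1.54) × 1.33×10^4×10^-6 = 3.836×10^-4 mol/kg
α₀ = 1/(1 + K1/[H⁺] + K1K2/[H⁺]²) = 1/(1 + 10^+0.92 + 10^-1.28) = 0.1067
DIC = [CO2*]/α₀ = 3.836×10^-4 / 0.1067 = 3.59 mmol/kg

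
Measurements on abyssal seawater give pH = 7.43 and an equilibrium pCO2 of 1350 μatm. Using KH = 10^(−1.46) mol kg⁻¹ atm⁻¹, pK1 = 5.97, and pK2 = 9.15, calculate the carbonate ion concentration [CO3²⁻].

[CO2*] = KH · pCO2 = 10^(−1.46) × 1350×10^-6 = 4.681×10^-5 mol/kg
α₀ = 1/(1 + K1/[H⁺] + K1K2/[H⁺]²) = 1/(1 + 10^+1.46 + 10^-0.26) = 0.03291
DIC = [CO2*]/α₀ = 4.681×10^-5 / 0.03291 = 1.423 mmol/kg
[CO3²⁻] = α₂·DIC; α₂ = 0.01808, so [CO3²⁻] = 0.01808 × 1.423 = 0.0257 mmol/kg

[CO3²⁻] = 0.0257 mmol/kg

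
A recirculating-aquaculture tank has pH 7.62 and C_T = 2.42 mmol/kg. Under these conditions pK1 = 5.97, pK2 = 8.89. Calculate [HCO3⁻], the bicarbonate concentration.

α₁ = 1 / (1 + [H⁺]/K1 + K2/[H⁺]) = 1 / (1 + 10^-1.65 + 10^-1.27)
   = 1 / (1 + 0.022387 + 0.053703) = 1/1.0761 = 0.9293
[HCO3⁻] = α₁ × DIC = 0.9293 × 2.42 = 2.25 mmol/kg

[HCO3⁻] = 2.25 mmol/kg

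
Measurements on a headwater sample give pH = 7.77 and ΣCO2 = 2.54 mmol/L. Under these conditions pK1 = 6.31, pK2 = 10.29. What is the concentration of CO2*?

α₀ = 1 / (1 + K1/[H⁺] + K1K2/[H⁺]²) = 1 / (1 + 10^+1.46 + 10^-1.06)
   = 1 / (1 + 28.840 + 0.087096) = 1/29.927 = 0.03341
[CO2*] = α₀ × DIC = 0.03341 × 2.54 = 0.0849 mmol/L

[CO2*] = 0.0849 mmol/L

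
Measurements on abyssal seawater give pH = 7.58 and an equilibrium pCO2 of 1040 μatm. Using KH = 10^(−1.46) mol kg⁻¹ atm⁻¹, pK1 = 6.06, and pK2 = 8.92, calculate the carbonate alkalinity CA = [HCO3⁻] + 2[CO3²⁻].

CA = 1.30 mmol/kg

[CO2*] = KH · pCO2 = 10^(−1.46) × 1040×10^-6 = 3.606×10^-5 mol/kg
α₀ = 1/(1 + K1/[H⁺] + K1K2/[H⁺]²) = 1/(1 + 10^+1.52 + 10^+0.18) = 0.02807
DIC = [CO2*]/α₀ = 3.606×10^-5 / 0.02807 = 1.285 mmol/kg
CA = (α₁ + 2α₂)·DIC = (0.9294 + 2×0.04248) × 1.285 = 1.30 mmol/kg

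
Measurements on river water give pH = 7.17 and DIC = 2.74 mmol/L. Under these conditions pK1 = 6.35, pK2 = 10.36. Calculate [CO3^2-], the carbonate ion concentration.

α₂ = 1 / (1 + [H⁺]/K2 + [H⁺]²/(K1K2)) = 1 / (1 + 10^+3.19 + 10^+2.37)
   = 1 / (1 + 1548.8 + 234.42) = 1/1784.2 = 0.0005605
[CO3²⁻] = α₂ × DIC = 0.0005605 × 2.74 = 0.00154 mmol/L = 1.54 μmol/L

[CO3²⁻] = 1.54 μmol/L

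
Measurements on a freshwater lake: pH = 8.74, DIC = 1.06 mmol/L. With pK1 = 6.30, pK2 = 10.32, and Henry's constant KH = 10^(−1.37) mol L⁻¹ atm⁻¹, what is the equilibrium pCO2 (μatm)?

α₀ = 1 / (1 + K1/[H⁺] + K1K2/[H⁺]²) = 1 / (1 + 10^+2.44 + 10^+0.86)
   = 1 / (1 + 275.42 + 7.2444) = 1/283.67 = 0.003525
[CO2*] = α₀ × DIC = 0.003525 × 1.06 = 0.003737 mmol/L = 3.737 μmol/L
pCO2 = [CO2*]/KH = 3.737×10^-6 / 4.266×10^-2 = 87.6 μatm

pCO2 = 87.6 μatm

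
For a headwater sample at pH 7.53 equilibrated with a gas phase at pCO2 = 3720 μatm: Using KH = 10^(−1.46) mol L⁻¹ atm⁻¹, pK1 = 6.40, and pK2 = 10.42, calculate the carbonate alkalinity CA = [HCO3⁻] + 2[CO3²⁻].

CA = 1.74 mmol/L

[CO2*] = KH · pCO2 = 10^(−1.46) × 3720×10^-6 = 1.290×10^-4 mol/L
α₀ = 1/(1 + K1/[H⁺] + K1K2/[H⁺]²) = 1/(1 + 10^+1.13 + 10^-1.76) = 0.06893
DIC = [CO2*]/α₀ = 1.290×10^-4 / 0.06893 = 1.871 mmol/L
CA = (α₁ + 2α₂)·DIC = (0.9299 + 2×0.001198) × 1.871 = 1.74 mmol/L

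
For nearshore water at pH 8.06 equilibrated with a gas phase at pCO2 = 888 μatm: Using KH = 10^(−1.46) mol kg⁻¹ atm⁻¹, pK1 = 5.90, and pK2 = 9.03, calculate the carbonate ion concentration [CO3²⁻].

[CO2*] = KH · pCO2 = 10^(−1.46) × 888×10^-6 = 3.079×10^-5 mol/kg
α₀ = 1/(1 + K1/[H⁺] + K1K2/[H⁺]²) = 1/(1 + 10^+2.16 + 10^+1.19) = 0.006210
DIC = [CO2*]/α₀ = 3.079×10^-5 / 0.006210 = 4.958 mmol/kg
[CO3²⁻] = α₂·DIC; α₂ = 0.09618, so [CO3²⁻] = 0.09618 × 4.958 = 0.477 mmol/kg

[CO3²⁻] = 0.477 mmol/kg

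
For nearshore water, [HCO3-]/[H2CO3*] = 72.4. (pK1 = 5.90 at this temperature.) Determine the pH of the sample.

pH = 7.76

From K1 = [H⁺][HCO3-]/[H2CO3*]:  pH = pK1 + log₁₀([HCO3-]/[H2CO3*])
log₁₀(72.4) = +1.860
pH = 5.90 + (+1.860) = 7.76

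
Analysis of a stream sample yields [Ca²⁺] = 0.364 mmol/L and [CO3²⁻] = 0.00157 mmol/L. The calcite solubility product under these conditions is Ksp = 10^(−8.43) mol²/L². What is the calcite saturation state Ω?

Ω = 0.154

Ksp = 10^(−8.43) = 3.715×10^-9
Ω = [Ca²⁺][CO3²⁻]/Ksp = (0.364×10^-3)(0.00157×10^-3) / 3.715×10^-9 = 0.154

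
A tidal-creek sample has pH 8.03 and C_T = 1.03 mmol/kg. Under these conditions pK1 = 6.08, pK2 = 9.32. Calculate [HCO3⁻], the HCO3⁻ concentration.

[HCO3⁻] = 0.969 mmol/kg

α₁ = 1 / (1 + [H⁺]/K1 + K2/[H⁺]) = 1 / (1 + 10^-1.95 + 10^-1.29)
   = 1 / (1 + 0.011220 + 0.051286) = 1/1.0625 = 0.9412
[HCO3⁻] = α₁ × DIC = 0.9412 × 1.03 = 0.969 mmol/kg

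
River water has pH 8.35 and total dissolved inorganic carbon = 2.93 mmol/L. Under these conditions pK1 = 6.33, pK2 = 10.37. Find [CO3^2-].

α₂ = 1 / (1 + [H⁺]/K2 + [H⁺]²/(K1K2)) = 1 / (1 + 10^+2.02 + 10^+0.00)
   = 1 / (1 + 104.71 + 1.0000) = 1/106.71 = 0.009371
[CO3²⁻] = α₂ × DIC = 0.009371 × 2.93 = 0.0275 mmol/L

[CO3²⁻] = 0.0275 mmol/L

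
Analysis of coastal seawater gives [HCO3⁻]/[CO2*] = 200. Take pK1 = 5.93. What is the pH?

From K1 = [H⁺][HCO3⁻]/[CO2*]:  pH = pK1 + log₁₀([HCO3⁻]/[CO2*])
log₁₀(200) = +2.301
pH = 5.93 + (+2.301) = 8.23

pH = 8.23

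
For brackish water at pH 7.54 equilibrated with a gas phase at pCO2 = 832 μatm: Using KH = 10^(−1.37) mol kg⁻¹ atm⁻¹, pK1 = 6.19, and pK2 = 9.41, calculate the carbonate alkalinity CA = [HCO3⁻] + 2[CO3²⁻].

CA = 0.816 mmol/kg

[CO2*] = KH · pCO2 = 10^(−1.37) × 832×10^-6 = 3.549×10^-5 mol/kg
α₀ = 1/(1 + K1/[H⁺] + K1K2/[H⁺]²) = 1/(1 + 10^+1.35 + 10^-0.52) = 0.04221
DIC = [CO2*]/α₀ = 3.549×10^-5 / 0.04221 = 0.8408 mmol/kg
CA = (α₁ + 2α₂)·DIC = (0.9450 + 2×0.01275) × 0.8408 = 0.816 mmol/kg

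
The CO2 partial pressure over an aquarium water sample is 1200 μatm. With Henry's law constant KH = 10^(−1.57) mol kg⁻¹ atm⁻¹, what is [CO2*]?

[CO2*] = 32.3 μmol/kg

KH = 10^(−1.57) = 2.692×10^-2 mol kg⁻¹ atm⁻¹
[CO2*] = KH · pCO2 = 2.692×10^-2 × 1200×10^-6 atm = 3.23×10^-5 mol/kg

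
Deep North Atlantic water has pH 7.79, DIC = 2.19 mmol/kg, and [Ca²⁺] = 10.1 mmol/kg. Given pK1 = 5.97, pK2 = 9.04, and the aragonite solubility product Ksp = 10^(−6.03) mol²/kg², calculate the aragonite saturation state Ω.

α₂ = 1 / (1 + [H⁺]/K2 + [H⁺]²/(K1K2)) = 1 / (1 + 10^+1.25 + 10^-0.57)
   = 1 / (1 + 17.783 + 0.26915) = 1/19.052 = 0.05249
[CO3²⁻] = α₂ × DIC = 0.05249 × 2.19 = 0.1149 mmol/kg
Ksp = 10^(−6.03) = 9.333×10^-7
Ω = [Ca²⁺][CO3²⁻]/Ksp = (10.1×10^-3)(1.149×10^-4) / 9.333×10^-7 = 1.24

Ω = 1.24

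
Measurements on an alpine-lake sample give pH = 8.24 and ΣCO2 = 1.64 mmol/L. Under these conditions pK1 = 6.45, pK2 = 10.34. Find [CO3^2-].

α₂ = 1 / (1 + [H⁺]/K2 + [H⁺]²/(K1K2)) = 1 / (1 + 10^+2.10 + 10^+0.31)
   = 1 / (1 + 125.89 + 2.0417) = 1/128.93 = 0.007756
[CO3²⁻] = α₂ × DIC = 0.007756 × 1.64 = 0.0127 mmol/L = 12.7 μmol/L

[CO3²⁻] = 12.7 μmol/L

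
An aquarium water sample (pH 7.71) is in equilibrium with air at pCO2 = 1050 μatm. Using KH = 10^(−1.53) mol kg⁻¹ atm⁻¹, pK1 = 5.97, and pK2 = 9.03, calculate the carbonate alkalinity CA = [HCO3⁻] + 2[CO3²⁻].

CA = 1.87 mmol/kg

[CO2*] = KH · pCO2 = 10^(−1.53) × 1050×10^-6 = 3.099×10^-5 mol/kg
α₀ = 1/(1 + K1/[H⁺] + K1K2/[H⁺]²) = 1/(1 + 10^+1.74 + 10^+0.42) = 0.01707
DIC = [CO2*]/α₀ = 3.099×10^-5 / 0.01707 = 1.815 mmol/kg
CA = (α₁ + 2α₂)·DIC = (0.9380 + 2×0.04490) × 1.815 = 1.87 mmol/kg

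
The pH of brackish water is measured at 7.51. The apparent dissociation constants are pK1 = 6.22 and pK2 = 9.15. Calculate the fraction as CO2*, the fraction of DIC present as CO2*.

α₀ = 0.0477

α₀ = 1 / (1 + K1/[H⁺] + K1K2/[H⁺]²) = 1 / (1 + 10^+1.29 + 10^-0.35)
   = 1 / (1 + 19.498 + 0.44668) = 1/20.945 = 0.04774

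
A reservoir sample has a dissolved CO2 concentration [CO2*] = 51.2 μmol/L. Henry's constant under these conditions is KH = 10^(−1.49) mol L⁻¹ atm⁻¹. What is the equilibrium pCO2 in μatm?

KH = 10^(−1.49) = 3.236×10^-2 mol L⁻¹ atm⁻¹
pCO2 = [CO2*]/KH = 51.2×10^-6 / 3.236×10^-2 = 1.58×10^-3 atm = 1580 μatm

pCO2 = 1580 μatm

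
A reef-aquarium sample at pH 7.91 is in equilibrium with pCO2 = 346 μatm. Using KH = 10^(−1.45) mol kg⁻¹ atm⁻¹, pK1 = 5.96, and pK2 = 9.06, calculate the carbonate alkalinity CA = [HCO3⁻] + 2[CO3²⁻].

[CO2*] = KH · pCO2 = 10^(−1.45) × 346×10^-6 = 1.228×10^-5 mol/kg
α₀ = 1/(1 + K1/[H⁺] + K1K2/[H⁺]²) = 1/(1 + 10^+1.95 + 10^+0.80) = 0.01037
DIC = [CO2*]/α₀ = 1.228×10^-5 / 0.01037 = 1.184 mmol/kg
CA = (α₁ + 2α₂)·DIC = (0.9242 + 2×0.06543) × 1.184 = 1.25 mmol/kg

CA = 1.25 mmol/kg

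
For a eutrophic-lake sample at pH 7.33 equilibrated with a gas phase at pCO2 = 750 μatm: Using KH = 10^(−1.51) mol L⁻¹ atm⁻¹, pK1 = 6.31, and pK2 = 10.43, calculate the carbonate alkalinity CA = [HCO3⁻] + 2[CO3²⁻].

[CO2*] = KH · pCO2 = 10^(−1.51) × 750×10^-6 = 2.318×10^-5 mol/L
α₀ = 1/(1 + K1/[H⁺] + K1K2/[H⁺]²) = 1/(1 + 10^+1.02 + 10^-2.08) = 0.08711
DIC = [CO2*]/α₀ = 2.318×10^-5 / 0.08711 = 0.2661 mmol/L
CA = (α₁ + 2α₂)·DIC = (0.9122 + 2×0.0007246) × 0.2661 = 0.243 mmol/L

CA = 0.243 mmol/L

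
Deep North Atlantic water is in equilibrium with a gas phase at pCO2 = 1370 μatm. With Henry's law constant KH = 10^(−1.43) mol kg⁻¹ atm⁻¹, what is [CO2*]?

[CO2*] = 50.9 μmol/kg

KH = 10^(−1.43) = 3.715×10^-2 mol kg⁻¹ atm⁻¹
[CO2*] = KH · pCO2 = 3.715×10^-2 × 1370×10^-6 atm = 5.09×10^-5 mol/kg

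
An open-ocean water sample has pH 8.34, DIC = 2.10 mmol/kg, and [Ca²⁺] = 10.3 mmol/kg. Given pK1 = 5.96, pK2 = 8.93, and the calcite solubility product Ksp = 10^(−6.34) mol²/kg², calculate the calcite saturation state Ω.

Ω = 9.64

α₂ = 1 / (1 + [H⁺]/K2 + [H⁺]²/(K1K2)) = 1 / (1 + 10^+0.59 + 10^-1.79)
   = 1 / (1 + 3.8905 + 0.016218) = 1/4.9067 = 0.2038
[CO3²⁻] = α₂ × DIC = 0.2038 × 2.10 = 0.4280 mmol/kg
Ksp = 10^(−6.34) = 4.571×10^-7
Ω = [Ca²⁺][CO3²⁻]/Ksp = (10.3×10^-3)(4.280×10^-4) / 4.571×10^-7 = 9.64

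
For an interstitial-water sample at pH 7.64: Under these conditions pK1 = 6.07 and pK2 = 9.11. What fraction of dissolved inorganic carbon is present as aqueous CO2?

α₀ = 1 / (1 + K1/[H⁺] + K1K2/[H⁺]²) = 1 / (1 + 10^+1.57 + 10^+0.10)
   = 1 / (1 + 37.154 + 1.2589) = 1/39.412 = 0.02537

α₀ = 0.0254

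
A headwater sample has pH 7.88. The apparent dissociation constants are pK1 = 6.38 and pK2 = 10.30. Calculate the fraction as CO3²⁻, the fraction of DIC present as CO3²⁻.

α₂ = 0.00367

α₂ = 1 / (1 + [H⁺]/K2 + [H⁺]²/(K1K2)) = 1 / (1 + 10^+2.42 + 10^+0.92)
   = 1 / (1 + 263.03 + 8.3176) = 1/272.34 = 0.003672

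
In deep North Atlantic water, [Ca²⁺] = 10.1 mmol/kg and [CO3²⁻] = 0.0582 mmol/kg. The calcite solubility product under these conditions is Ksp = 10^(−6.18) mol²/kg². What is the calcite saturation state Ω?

Ksp = 10^(−6.18) = 6.607×10^-7
Ω = [Ca²⁺][CO3²⁻]/Ksp = (10.1×10^-3)(0.0582×10^-3) / 6.607×10^-7 = 0.890

Ω = 0.890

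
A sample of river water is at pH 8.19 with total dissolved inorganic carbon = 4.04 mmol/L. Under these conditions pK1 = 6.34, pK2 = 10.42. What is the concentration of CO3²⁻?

α₂ = 1 / (1 + [H⁺]/K2 + [H⁺]²/(K1K2)) = 1 / (1 + 10^+2.23 + 10^+0.38)
   = 1 / (1 + 169.82 + 2.3988) = 1/173.22 = 0.005773
[CO3²⁻] = α₂ × DIC = 0.005773 × 4.04 = 0.0233 mmol/L

[CO3²⁻] = 0.0233 mmol/L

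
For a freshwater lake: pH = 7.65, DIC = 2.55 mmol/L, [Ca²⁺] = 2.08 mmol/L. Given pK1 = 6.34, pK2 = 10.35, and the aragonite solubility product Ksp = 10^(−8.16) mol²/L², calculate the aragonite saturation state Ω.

α₂ = 1 / (1 + [H⁺]/K2 + [H⁺]²/(K1K2)) = 1 / (1 + 10^+2.70 + 10^+1.39)
   = 1 / (1 + 501.19 + 24.547) = 1/526.73 = 0.001898
[CO3²⁻] = α₂ × DIC = 0.001898 × 2.55 = 0.004841 mmol/L = 4.841 μmol/L
Ksp = 10^(−8.16) = 6.918×10^-9
Ω = [Ca²⁺][CO3²⁻]/Ksp = (2.08×10^-3)(4.841×10^-6) / 6.918×10^-9 = 1.46

Ω = 1.46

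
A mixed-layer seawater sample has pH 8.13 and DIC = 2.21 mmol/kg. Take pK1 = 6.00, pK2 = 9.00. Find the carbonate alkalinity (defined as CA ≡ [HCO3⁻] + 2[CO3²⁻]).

CA = 2.46 mmol/kg

CA = [HCO3⁻] + 2[CO3²⁻] = (α₁ + 2α₂)·DIC
At pH 8.13: [H⁺]/K1 = 10^-2.13 = 0.0074131, K2/[H⁺] = 10^-0.87 = 0.13490
α₁ = 1/(1 + 0.0074131 + 0.13490) = 1/1.1423 = 0.8754; α₂ = α₁·K2/[H⁺] = 0.1181
α₁ + 2α₂ = 1.1116
CA = 1.1116 × 2.21 = 2.46 mmol/kg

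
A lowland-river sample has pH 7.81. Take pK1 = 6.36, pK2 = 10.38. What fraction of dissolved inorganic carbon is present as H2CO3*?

α₀ = 0.0342

α₀ = 1 / (1 + K1/[H⁺] + K1K2/[H⁺]²) = 1 / (1 + 10^+1.45 + 10^-1.12)
   = 1 / (1 + 28.184 + 0.075858) = 1/29.260 = 0.03418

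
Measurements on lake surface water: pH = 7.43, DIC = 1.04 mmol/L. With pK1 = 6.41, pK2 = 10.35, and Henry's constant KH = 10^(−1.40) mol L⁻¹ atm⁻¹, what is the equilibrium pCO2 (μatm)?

pCO2 = 2270 μatm

α₀ = 1 / (1 + K1/[H⁺] + K1K2/[H⁺]²) = 1 / (1 + 10^+1.02 + 10^-1.90)
   = 1 / (1 + 10.471 + 0.012589) = 1/11.484 = 0.08708
[CO2*] = α₀ × DIC = 0.08708 × 1.04 = 0.09056 mmol/L
pCO2 = [CO2*]/KH = 9.056×10^-5 / 3.981×10^-2 = 2270 μatm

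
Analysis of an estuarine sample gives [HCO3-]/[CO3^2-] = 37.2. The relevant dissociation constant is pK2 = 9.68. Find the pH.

From K2 = [H⁺][CO3^2-]/[HCO3-]:  pH = pK2 − log₁₀([HCO3-]/[CO3^2-])
log₁₀(37.2) = +1.571
pH = 9.68 − (+1.571) = 8.11

pH = 8.11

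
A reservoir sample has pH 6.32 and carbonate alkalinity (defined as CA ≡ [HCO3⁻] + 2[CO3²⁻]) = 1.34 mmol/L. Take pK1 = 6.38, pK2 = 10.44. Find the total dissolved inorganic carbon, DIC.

CA = [HCO3⁻] + 2[CO3²⁻] = (α₁ + 2α₂)·DIC
At pH 6.32: [H⁺]/K1 = 10^0.06 = 1.1482, K2/[H⁺] = 10^-4.12 = 7.5858×10^-5
α₁ = 1/(1 + 1.1482 + 7.5858×10^-5) = 1/2.1482 = 0.4655; α₂ = α₁·K2/[H⁺] = 3.531×10^-5
α₁ + 2α₂ = 0.4656
DIC = CA / (α₁ + 2α₂) = 1.34 / 0.4656 = 2.88 mmol/L

DIC = 2.88 mmol/L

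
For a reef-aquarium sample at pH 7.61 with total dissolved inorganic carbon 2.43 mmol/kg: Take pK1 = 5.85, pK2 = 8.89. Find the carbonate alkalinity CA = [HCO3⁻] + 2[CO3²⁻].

CA = [HCO3⁻] + 2[CO3²⁻] = (α₁ + 2α₂)·DIC
At pH 7.61: [H⁺]/K1 = 10^-1.76 = 0.017378, K2/[H⁺] = 10^-1.28 = 0.052481
α₁ = 1/(1 + 0.017378 + 0.052481) = 1/1.0699 = 0.9347; α₂ = α₁·K2/[H⁺] = 0.04905
α₁ + 2α₂ = 1.0328
CA = 1.0328 × 2.43 = 2.51 mmol/kg

CA = 2.51 mmol/kg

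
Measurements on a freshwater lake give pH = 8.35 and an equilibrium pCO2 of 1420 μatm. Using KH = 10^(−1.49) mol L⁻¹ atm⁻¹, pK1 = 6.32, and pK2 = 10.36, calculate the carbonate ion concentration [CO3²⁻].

[CO3²⁻] = 0.0481 mmol/L

[CO2*] = KH · pCO2 = 10^(−1.49) × 1420×10^-6 = 4.595×10^-5 mol/L
α₀ = 1/(1 + K1/[H⁺] + K1K2/[H⁺]²) = 1/(1 + 10^+2.03 + 10^+0.02) = 0.009158
DIC = [CO2*]/α₀ = 4.595×10^-5 / 0.009158 = 5.018 mmol/L
[CO3²⁻] = α₂·DIC; α₂ = 0.009589, so [CO3²⁻] = 0.009589 × 5.018 = 0.0481 mmol/L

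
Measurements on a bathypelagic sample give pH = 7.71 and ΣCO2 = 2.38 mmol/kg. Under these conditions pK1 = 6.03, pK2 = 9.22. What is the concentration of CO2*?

α₀ = 1 / (1 + K1/[H⁺] + K1K2/[H⁺]²) = 1 / (1 + 10^+1.68 + 10^+0.17)
   = 1 / (1 + 47.863 + 1.4791) = 1/50.342 = 0.01986
[CO2*] = α₀ × DIC = 0.01986 × 2.38 = 0.0473 mmol/kg

[CO2*] = 0.0473 mmol/kg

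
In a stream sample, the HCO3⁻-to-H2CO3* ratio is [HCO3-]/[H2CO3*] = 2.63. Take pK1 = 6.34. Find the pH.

From K1 = [H⁺][HCO3-]/[H2CO3*]:  pH = pK1 + log₁₀([HCO3-]/[H2CO3*])
log₁₀(2.63) = +0.420
pH = 6.34 + (+0.420) = 6.76

pH = 6.76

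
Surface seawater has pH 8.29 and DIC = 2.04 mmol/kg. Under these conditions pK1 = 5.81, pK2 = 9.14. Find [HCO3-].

α₁ = 1 / (1 + [H⁺]/K1 + K2/[H⁺]) = 1 / (1 + 10^-2.48 + 10^-0.85)
   = 1 / (1 + 0.0033113 + 0.14125) = 1/1.1446 = 0.8737
[HCO3⁻] = α₁ × DIC = 0.8737 × 2.04 = 1.78 mmol/kg

[HCO3⁻] = 1.78 mmol/kg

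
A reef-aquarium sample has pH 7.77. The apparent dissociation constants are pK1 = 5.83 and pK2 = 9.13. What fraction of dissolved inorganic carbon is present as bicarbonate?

α₁ = 0.948

α₁ = 1 / (1 + [H⁺]/K1 + K2/[H⁺]) = 1 / (1 + 10^-1.94 + 10^-1.36)
   = 1 / (1 + 0.011482 + 0.043652) = 1/1.0551 = 0.9477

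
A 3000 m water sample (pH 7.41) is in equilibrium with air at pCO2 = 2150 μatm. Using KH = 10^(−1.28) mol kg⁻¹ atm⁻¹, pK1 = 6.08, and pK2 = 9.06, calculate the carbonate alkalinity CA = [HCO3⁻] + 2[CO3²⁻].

[CO2*] = KH · pCO2 = 10^(−1.28) × 2150×10^-6 = 1.128×10^-4 mol/kg
α₀ = 1/(1 + K1/[H⁺] + K1K2/[H⁺]²) = 1/(1 + 10^+1.33 + 10^-0.32) = 0.04375
DIC = [CO2*]/α₀ = 1.128×10^-4 / 0.04375 = 2.579 mmol/kg
CA = (α₁ + 2α₂)·DIC = (0.9353 + 2×0.02094) × 2.579 = 2.52 mmol/kg

CA = 2.52 mmol/kg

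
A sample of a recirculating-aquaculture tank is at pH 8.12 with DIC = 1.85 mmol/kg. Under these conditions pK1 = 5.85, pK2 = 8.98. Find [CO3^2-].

α₂ = 1 / (1 + [H⁺]/K2 + [H⁺]²/(K1K2)) = 1 / (1 + 10^+0.86 + 10^-1.41)
   = 1 / (1 + 7.2444 + 0.038905) = 1/8.2833 = 0.1207
[CO3²⁻] = α₂ × DIC = 0.1207 × 1.85 = 0.223 mmol/kg

[CO3²⁻] = 0.223 mmol/kg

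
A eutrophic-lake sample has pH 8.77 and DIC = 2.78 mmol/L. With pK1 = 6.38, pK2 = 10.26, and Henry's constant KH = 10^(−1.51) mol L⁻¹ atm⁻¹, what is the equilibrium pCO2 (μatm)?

α₀ = 1 / (1 + K1/[H⁺] + K1K2/[H⁺]²) = 1 / (1 + 10^+2.39 + 10^+0.90)
   = 1 / (1 + 245.47 + 7.9433) = 1/254.41 = 0.003931
[CO2*] = α₀ × DIC = 0.003931 × 2.78 = 0.01093 mmol/L = 10.93 μmol/L
pCO2 = [CO2*]/KH = 1.093×10^-5 / 3.090×10^-2 = 354 μatm

pCO2 = 354 μatm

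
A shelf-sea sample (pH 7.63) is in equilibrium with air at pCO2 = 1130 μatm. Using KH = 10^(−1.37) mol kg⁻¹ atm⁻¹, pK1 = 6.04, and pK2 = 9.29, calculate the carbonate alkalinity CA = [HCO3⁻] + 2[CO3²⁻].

CA = 1.96 mmol/kg

[CO2*] = KH · pCO2 = 10^(−1.37) × 1130×10^-6 = 4.820×10^-5 mol/kg
α₀ = 1/(1 + K1/[H⁺] + K1K2/[H⁺]²) = 1/(1 + 10^+1.59 + 10^-0.07) = 0.02454
DIC = [CO2*]/α₀ = 4.820×10^-5 / 0.02454 = 1.965 mmol/kg
CA = (α₁ + 2α₂)·DIC = (0.9546 + 2×0.02088) × 1.965 = 1.96 mmol/kg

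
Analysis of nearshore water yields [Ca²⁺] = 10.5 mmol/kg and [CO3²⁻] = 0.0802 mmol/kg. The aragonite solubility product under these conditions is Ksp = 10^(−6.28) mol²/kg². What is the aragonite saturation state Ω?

Ksp = 10^(−6.28) = 5.248×10^-7
Ω = [Ca²⁺][CO3²⁻]/Ksp = (10.5×10^-3)(0.0802×10^-3) / 5.248×10^-7 = 1.60

Ω = 1.60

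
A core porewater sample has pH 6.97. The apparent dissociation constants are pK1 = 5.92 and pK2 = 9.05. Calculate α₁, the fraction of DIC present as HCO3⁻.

α₁ = 0.911

α₁ = 1 / (1 + [H⁺]/K1 + K2/[H⁺]) = 1 / (1 + 10^-1.05 + 10^-2.08)
   = 1 / (1 + 0.089125 + 0.0083176) = 1/1.0974 = 0.9112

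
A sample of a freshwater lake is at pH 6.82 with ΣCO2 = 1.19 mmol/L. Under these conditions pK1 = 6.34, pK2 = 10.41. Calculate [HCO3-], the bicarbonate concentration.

[HCO3⁻] = 0.894 mmol/L

α₁ = 1 / (1 + [H⁺]/K1 + K2/[H⁺]) = 1 / (1 + 10^-0.48 + 10^-3.59)
   = 1 / (1 + 0.33113 + 0.00025704) = 1/1.3314 = 0.7511
[HCO3⁻] = α₁ × DIC = 0.7511 × 1.19 = 0.894 mmol/L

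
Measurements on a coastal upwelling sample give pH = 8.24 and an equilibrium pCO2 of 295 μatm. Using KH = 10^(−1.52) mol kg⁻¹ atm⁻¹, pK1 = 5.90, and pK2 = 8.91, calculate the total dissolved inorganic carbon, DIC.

DIC = 2.37 mmol/kg

[CO2*] = KH · pCO2 = 10^(−1.52) × 295×10^-6 = 8.909×10^-6 mol/kg
α₀ = 1/(1 + K1/[H⁺] + K1K2/[H⁺]²) = 1/(1 + 10^+2.34 + 10^+1.67) = 0.003752
DIC = [CO2*]/α₀ = 8.909×10^-6 / 0.003752 = 2.37 mmol/kg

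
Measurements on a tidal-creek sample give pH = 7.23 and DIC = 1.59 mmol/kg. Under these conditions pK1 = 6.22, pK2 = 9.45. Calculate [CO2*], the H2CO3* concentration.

[CO2*] = 0.141 mmol/kg

α₀ = 1 / (1 + K1/[H⁺] + K1K2/[H⁺]²) = 1 / (1 + 10^+1.01 + 10^-1.21)
   = 1 / (1 + 10.233 + 0.061660) = 1/11.295 = 0.08854
[CO2*] = α₀ × DIC = 0.08854 × 1.59 = 0.141 mmol/kg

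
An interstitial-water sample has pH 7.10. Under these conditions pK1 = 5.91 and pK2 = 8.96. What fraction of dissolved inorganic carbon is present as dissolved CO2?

α₀ = 0.0599

α₀ = 1 / (1 + K1/[H⁺] + K1K2/[H⁺]²) = 1 / (1 + 10^+1.19 + 10^-0.67)
   = 1 / (1 + 15.488 + 0.21380) = 1/16.702 = 0.05987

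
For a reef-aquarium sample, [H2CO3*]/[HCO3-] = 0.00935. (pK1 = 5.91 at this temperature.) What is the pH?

pH = 7.94

From K1 = [H⁺][HCO3-]/[H2CO3*]:  pH = pK1 − log₁₀([H2CO3*]/[HCO3-])
log₁₀(0.00935) = -2.029
pH = 5.91 − (-2.029) = 7.94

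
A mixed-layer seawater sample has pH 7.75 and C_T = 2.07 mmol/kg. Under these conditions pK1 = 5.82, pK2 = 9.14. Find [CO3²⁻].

α₂ = 1 / (1 + [H⁺]/K2 + [H⁺]²/(K1K2)) = 1 / (1 + 10^+1.39 + 10^-0.54)
   = 1 / (1 + 24.547 + 0.28840) = 1/25.835 = 0.03871
[CO3²⁻] = α₂ × DIC = 0.03871 × 2.07 = 0.0801 mmol/kg

[CO3²⁻] = 0.0801 mmol/kg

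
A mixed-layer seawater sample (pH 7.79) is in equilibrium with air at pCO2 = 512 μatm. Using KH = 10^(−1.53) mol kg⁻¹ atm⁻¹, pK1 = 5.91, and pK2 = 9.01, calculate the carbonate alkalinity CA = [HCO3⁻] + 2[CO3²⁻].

[CO2*] = KH · pCO2 = 10^(−1.53) × 512×10^-6 = 1.511×10^-5 mol/kg
α₀ = 1/(1 + K1/[H⁺] + K1K2/[H⁺]²) = 1/(1 + 10^+1.88 + 10^+0.66) = 0.01228
DIC = [CO2*]/α₀ = 1.511×10^-5 / 0.01228 = 1.230 mmol/kg
CA = (α₁ + 2α₂)·DIC = (0.9316 + 2×0.05613) × 1.230 = 1.28 mmol/kg

CA = 1.28 mmol/kg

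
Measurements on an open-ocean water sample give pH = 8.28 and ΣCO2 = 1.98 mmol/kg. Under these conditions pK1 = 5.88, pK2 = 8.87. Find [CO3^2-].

α₂ = 1 / (1 + [H⁺]/K2 + [H⁺]²/(K1K2)) = 1 / (1 + 10^+0.59 + 10^-1.81)
   = 1 / (1 + 3.8905 + 0.015488) = 1/4.9059 = 0.2038
[CO3²⁻] = α₂ × DIC = 0.2038 × 1.98 = 0.404 mmol/kg

[CO3²⁻] = 0.404 mmol/kg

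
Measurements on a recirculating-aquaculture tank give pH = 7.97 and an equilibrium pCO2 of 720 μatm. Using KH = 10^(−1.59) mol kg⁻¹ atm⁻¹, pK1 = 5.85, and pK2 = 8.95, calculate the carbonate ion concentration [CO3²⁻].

[CO3²⁻] = 0.255 mmol/kg

[CO2*] = KH · pCO2 = 10^(−1.59) × 720×10^-6 = 1.851×10^-5 mol/kg
α₀ = 1/(1 + K1/[H⁺] + K1K2/[H⁺]²) = 1/(1 + 10^+2.12 + 10^+1.14) = 0.006820
DIC = [CO2*]/α₀ = 1.851×10^-5 / 0.006820 = 2.714 mmol/kg
[CO3²⁻] = α₂·DIC; α₂ = 0.09414, so [CO3²⁻] = 0.09414 × 2.714 = 0.255 mmol/kg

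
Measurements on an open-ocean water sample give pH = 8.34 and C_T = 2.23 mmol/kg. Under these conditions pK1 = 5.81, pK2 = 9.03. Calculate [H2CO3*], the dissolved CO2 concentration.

[CO2*] = 5.45 μmol/kg

α₀ = 1 / (1 + K1/[H⁺] + K1K2/[H⁺]²) = 1 / (1 + 10^+2.53 + 10^+1.84)
   = 1 / (1 + 338.84 + 69.183) = 1/409.03 = 0.002445
[CO2*] = α₀ × DIC = 0.002445 × 2.23 = 0.00545 mmol/kg = 5.45 μmol/kg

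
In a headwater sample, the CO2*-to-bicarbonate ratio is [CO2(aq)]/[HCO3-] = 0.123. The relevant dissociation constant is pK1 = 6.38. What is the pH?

From K1 = [H⁺][HCO3-]/[CO2(aq)]:  pH = pK1 − log₁₀([CO2(aq)]/[HCO3-])
log₁₀(0.123) = -0.910
pH = 6.38 − (-0.910) = 7.29

pH = 7.29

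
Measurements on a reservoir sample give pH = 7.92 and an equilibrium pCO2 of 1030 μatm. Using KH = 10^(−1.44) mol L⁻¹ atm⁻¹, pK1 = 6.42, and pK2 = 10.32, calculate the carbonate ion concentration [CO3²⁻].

[CO2*] = KH · pCO2 = 10^(−1.44) × 1030×10^-6 = 3.740×10^-5 mol/L
α₀ = 1/(1 + K1/[H⁺] + K1K2/[H⁺]²) = 1/(1 + 10^+1.50 + 10^-0.90) = 0.03054
DIC = [CO2*]/α₀ = 3.740×10^-5 / 0.03054 = 1.225 mmol/L
[CO3²⁻] = α₂·DIC; α₂ = 0.003844, so [CO3²⁻] = 0.003844 × 1.225 = 0.00471 mmol/L = 4.71 μmol/L

[CO3²⁻] = 4.71 μmol/L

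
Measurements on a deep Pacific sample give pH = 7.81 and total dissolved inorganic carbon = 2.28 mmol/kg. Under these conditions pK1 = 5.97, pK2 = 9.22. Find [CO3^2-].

[CO3²⁻] = 0.0842 mmol/kg

α₂ = 1 / (1 + [H⁺]/K2 + [H⁺]²/(K1K2)) = 1 / (1 + 10^+1.41 + 10^-0.43)
   = 1 / (1 + 25.704 + 0.37154) = 1/27.075 = 0.03693
[CO3²⁻] = α₂ × DIC = 0.03693 × 2.28 = 0.0842 mmol/kg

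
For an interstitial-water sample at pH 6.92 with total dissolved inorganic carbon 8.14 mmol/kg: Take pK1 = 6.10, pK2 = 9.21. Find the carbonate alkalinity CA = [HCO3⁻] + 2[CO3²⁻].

CA = 7.11 mmol/kg

CA = [HCO3⁻] + 2[CO3²⁻] = (α₁ + 2α₂)·DIC
At pH 6.92: [H⁺]/K1 = 10^-0.82 = 0.15136, K2/[H⁺] = 10^-2.29 = 0.0051286
α₁ = 1/(1 + 0.15136 + 0.0051286) = 1/1.1565 = 0.8647; α₂ = α₁·K2/[H⁺] = 0.004435
α₁ + 2α₂ = 0.8736
CA = 0.8736 × 8.14 = 7.11 mmol/kg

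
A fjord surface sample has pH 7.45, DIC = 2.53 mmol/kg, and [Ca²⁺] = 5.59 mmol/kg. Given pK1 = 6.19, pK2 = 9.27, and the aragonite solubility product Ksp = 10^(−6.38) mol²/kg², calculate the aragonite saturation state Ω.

Ω = 0.480

α₂ = 1 / (1 + [H⁺]/K2 + [H⁺]²/(K1K2)) = 1 / (1 + 10^+1.82 + 10^+0.56)
   = 1 / (1 + 66.069 + 3.6308) = 1/70.700 = 0.01414
[CO3²⁻] = α₂ × DIC = 0.01414 × 2.53 = 0.03578 mmol/kg
Ksp = 10^(−6.38) = 4.169×10^-7
Ω = [Ca²⁺][CO3²⁻]/Ksp = (5.59×10^-3)(3.578×10^-5) / 4.169×10^-7 = 0.480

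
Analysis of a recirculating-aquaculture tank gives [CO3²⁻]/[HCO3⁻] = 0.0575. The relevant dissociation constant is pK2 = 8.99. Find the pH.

From K2 = [H⁺][CO3²⁻]/[HCO3⁻]:  pH = pK2 + log₁₀([CO3²⁻]/[HCO3⁻])
log₁₀(0.0575) = -1.240
pH = 8.99 + (-1.240) = 7.75

pH = 7.75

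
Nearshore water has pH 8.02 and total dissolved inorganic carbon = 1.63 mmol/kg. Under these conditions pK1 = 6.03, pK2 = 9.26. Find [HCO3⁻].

[HCO3⁻] = 1.53 mmol/kg

α₁ = 1 / (1 + [H⁺]/K1 + K2/[H⁺]) = 1 / (1 + 10^-1.99 + 10^-1.24)
   = 1 / (1 + 0.010233 + 0.057544) = 1/1.0678 = 0.9365
[HCO3⁻] = α₁ × DIC = 0.9365 × 1.63 = 1.53 mmol/kg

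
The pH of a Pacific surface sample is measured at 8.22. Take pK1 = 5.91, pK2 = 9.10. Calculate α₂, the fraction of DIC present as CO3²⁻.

α₂ = 1 / (1 + [H⁺]/K2 + [H⁺]²/(K1K2)) = 1 / (1 + 10^+0.88 + 10^-1.43)
   = 1 / (1 + 7.5858 + 0.037154) = 1/8.6229 = 0.1160

α₂ = 0.116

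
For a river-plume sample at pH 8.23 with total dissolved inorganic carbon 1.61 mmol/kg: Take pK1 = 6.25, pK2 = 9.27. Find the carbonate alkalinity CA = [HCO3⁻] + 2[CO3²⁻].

CA = [HCO3⁻] + 2[CO3²⁻] = (α₁ + 2α₂)·DIC
At pH 8.23: [H⁺]/K1 = 10^-1.98 = 0.010471, K2/[H⁺] = 10^-1.04 = 0.091201
α₁ = 1/(1 + 0.010471 + 0.091201) = 1/1.1017 = 0.9077; α₂ = α₁·K2/[H⁺] = 0.08278
α₁ + 2α₂ = 1.0733
CA = 1.0733 × 1.61 = 1.73 mmol/kg

CA = 1.73 mmol/kg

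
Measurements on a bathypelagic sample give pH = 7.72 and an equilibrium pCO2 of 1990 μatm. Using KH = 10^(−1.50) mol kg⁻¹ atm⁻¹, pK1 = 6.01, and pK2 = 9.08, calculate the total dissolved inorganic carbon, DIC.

[CO2*] = KH · pCO2 = 10^(−1.50) × 1990×10^-6 = 6.293×10^-5 mol/kg
α₀ = 1/(1 + K1/[H⁺] + K1K2/[H⁺]²) = 1/(1 + 10^+1.71 + 10^+0.35) = 0.01834
DIC = [CO2*]/α₀ = 6.293×10^-5 / 0.01834 = 3.43 mmol/kg

DIC = 3.43 mmol/kg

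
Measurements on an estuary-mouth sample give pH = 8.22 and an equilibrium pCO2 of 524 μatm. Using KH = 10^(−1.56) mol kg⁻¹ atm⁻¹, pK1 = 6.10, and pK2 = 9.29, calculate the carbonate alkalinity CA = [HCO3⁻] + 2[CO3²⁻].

[CO2*] = KH · pCO2 = 10^(−1.56) × 524×10^-6 = 1.443×10^-5 mol/kg
α₀ = 1/(1 + K1/[H⁺] + K1K2/[H⁺]²) = 1/(1 + 10^+2.12 + 10^+1.05) = 0.006942
DIC = [CO2*]/α₀ = 1.443×10^-5 / 0.006942 = 2.079 mmol/kg
CA = (α₁ + 2α₂)·DIC = (0.9152 + 2×0.07789) × 2.079 = 2.23 mmol/kg

CA = 2.23 mmol/kg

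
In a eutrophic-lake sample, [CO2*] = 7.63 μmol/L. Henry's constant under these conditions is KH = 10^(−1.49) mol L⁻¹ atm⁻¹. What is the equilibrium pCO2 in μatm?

KH = 10^(−1.49) = 3.236×10^-2 mol L⁻¹ atm⁻¹
pCO2 = [CO2*]/KH = 7.63×10^-6 / 3.236×10^-2 = 2.36×10^-4 atm = 236 μatm

pCO2 = 236 μatm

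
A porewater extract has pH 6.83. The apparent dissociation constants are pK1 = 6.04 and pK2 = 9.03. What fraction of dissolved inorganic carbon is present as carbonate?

α₂ = 0.00540

α₂ = 1 / (1 + [H⁺]/K2 + [H⁺]²/(K1K2)) = 1 / (1 + 10^+2.20 + 10^+1.41)
   = 1 / (1 + 158.49 + 25.704) = 1/185.19 = 0.005400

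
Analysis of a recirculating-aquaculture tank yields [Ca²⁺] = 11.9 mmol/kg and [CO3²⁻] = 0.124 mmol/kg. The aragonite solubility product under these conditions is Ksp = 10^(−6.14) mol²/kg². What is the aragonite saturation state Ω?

Ω = 2.04

Ksp = 10^(−6.14) = 7.244×10^-7
Ω = [Ca²⁺][CO3²⁻]/Ksp = (11.9×10^-3)(0.124×10^-3) / 7.244×10^-7 = 2.04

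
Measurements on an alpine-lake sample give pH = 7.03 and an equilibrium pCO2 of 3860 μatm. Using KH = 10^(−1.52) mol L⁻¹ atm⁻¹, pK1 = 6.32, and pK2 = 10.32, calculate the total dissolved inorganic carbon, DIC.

DIC = 0.715 mmol/L

[CO2*] = KH · pCO2 = 10^(−1.52) × 3860×10^-6 = 1.166×10^-4 mol/L
α₀ = 1/(1 + K1/[H⁺] + K1K2/[H⁺]²) = 1/(1 + 10^+0.71 + 10^-2.58) = 0.1631
DIC = [CO2*]/α₀ = 1.166×10^-4 / 0.1631 = 0.715 mmol/L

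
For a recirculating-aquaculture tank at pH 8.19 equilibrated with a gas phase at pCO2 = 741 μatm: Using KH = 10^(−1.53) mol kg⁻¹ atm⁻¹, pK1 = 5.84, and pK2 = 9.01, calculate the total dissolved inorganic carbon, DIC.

[CO2*] = KH · pCO2 = 10^(−1.53) × 741×10^-6 = 2.187×10^-5 mol/kg
α₀ = 1/(1 + K1/[H⁺] + K1K2/[H⁺]²) = 1/(1 + 10^+2.35 + 10^+1.53) = 0.003865
DIC = [CO2*]/α₀ = 2.187×10^-5 / 0.003865 = 5.66 mmol/kg

DIC = 5.66 mmol/kg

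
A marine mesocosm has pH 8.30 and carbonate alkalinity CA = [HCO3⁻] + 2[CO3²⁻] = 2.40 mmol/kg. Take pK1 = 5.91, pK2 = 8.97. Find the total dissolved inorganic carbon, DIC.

CA = [HCO3⁻] + 2[CO3²⁻] = (α₁ + 2α₂)·DIC
At pH 8.30: [H⁺]/K1 = 10^-2.39 = 0.0040738, K2/[H⁺] = 10^-0.67 = 0.21380
α₁ = 1/(1 + 0.0040738 + 0.21380) = 1/1.2179 = 0.8211; α₂ = α₁·K2/[H⁺] = 0.1755
α₁ + 2α₂ = 1.1722
DIC = CA / (α₁ + 2α₂) = 2.40 / 1.1722 = 2.05 mmol/kg

DIC = 2.05 mmol/kg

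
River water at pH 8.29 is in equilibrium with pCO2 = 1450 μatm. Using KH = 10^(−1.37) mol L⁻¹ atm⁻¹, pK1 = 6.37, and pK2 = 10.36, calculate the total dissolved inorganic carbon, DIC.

[CO2*] = KH · pCO2 = 10^(−1.37) × 1450×10^-6 = 6.185×10^-5 mol/L
α₀ = 1/(1 + K1/[H⁺] + K1K2/[H⁺]²) = 1/(1 + 10^+1.92 + 10^-0.15) = 0.01178
DIC = [CO2*]/α₀ = 6.185×10^-5 / 0.01178 = 5.25 mmol/L

DIC = 5.25 mmol/L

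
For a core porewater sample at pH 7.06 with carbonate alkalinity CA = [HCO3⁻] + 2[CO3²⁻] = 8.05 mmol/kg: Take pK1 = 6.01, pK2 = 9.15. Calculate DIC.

CA = [HCO3⁻] + 2[CO3²⁻] = (α₁ + 2α₂)·DIC
At pH 7.06: [H⁺]/K1 = 10^-1.05 = 0.089125, K2/[H⁺] = 10^-2.09 = 0.0081283
α₁ = 1/(1 + 0.089125 + 0.0081283) = 1/1.0973 = 0.9114; α₂ = α₁·K2/[H⁺] = 0.007408
α₁ + 2α₂ = 0.9262
DIC = CA / (α₁ + 2α₂) = 8.05 / 0.9262 = 8.69 mmol/kg

DIC = 8.69 mmol/kg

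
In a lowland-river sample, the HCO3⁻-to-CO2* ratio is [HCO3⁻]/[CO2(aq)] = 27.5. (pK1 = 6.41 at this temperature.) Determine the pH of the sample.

pH = 7.85

From K1 = [H⁺][HCO3⁻]/[CO2(aq)]:  pH = pK1 + log₁₀([HCO3⁻]/[CO2(aq)])
log₁₀(27.5) = +1.439
pH = 6.41 + (+1.439) = 7.85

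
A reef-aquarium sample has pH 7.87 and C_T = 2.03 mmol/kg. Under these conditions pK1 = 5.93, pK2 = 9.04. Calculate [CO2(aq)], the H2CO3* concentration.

α₀ = 1 / (1 + K1/[H⁺] + K1K2/[H⁺]²) = 1 / (1 + 10^+1.94 + 10^+0.77)
   = 1 / (1 + 87.096 + 5.8884) = 1/93.985 = 0.01064
[CO2*] = α₀ × DIC = 0.01064 × 2.03 = 0.0216 mmol/kg

[CO2*] = 0.0216 mmol/kg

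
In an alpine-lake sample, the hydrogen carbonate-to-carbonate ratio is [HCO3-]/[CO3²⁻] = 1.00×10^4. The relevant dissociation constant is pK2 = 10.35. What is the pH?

From K2 = [H⁺][CO3²⁻]/[HCO3-]:  pH = pK2 − log₁₀([HCO3-]/[CO3²⁻])
log₁₀(1.00×10^4) = +4.000
pH = 10.35 − (+4.000) = 6.35

pH = 6.35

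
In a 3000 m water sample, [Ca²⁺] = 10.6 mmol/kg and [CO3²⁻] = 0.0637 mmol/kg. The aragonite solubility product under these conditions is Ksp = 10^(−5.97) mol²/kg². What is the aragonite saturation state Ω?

Ksp = 10^(−5.97) = 1.072×10^-6
Ω = [Ca²⁺][CO3²⁻]/Ksp = (10.6×10^-3)(0.0637×10^-3) / 1.072×10^-6 = 0.630

Ω = 0.630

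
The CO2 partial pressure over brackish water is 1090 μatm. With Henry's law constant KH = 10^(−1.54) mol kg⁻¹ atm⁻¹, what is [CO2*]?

[CO2*] = 31.4 μmol/kg

KH = 10^(−1.54) = 2.884×10^-2 mol kg⁻¹ atm⁻¹
[CO2*] = KH · pCO2 = 2.884×10^-2 × 1090×10^-6 atm = 3.14×10^-5 mol/kg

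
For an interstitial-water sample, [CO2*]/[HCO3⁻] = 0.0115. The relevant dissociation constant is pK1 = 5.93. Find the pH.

pH = 7.87

From K1 = [H⁺][HCO3⁻]/[CO2*]:  pH = pK1 − log₁₀([CO2*]/[HCO3⁻])
log₁₀(0.0115) = -1.939
pH = 5.93 − (-1.939) = 7.87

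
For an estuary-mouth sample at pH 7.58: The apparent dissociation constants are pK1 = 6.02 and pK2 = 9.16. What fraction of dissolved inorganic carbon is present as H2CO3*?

α₀ = 1 / (1 + K1/[H⁺] + K1K2/[H⁺]²) = 1 / (1 + 10^+1.56 + 10^-0.02)
   = 1 / (1 + 36.308 + 0.95499) = 1/38.263 = 0.02614

α₀ = 0.0261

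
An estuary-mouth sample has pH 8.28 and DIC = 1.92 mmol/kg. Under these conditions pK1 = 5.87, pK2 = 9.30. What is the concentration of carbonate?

[CO3²⁻] = 0.167 mmol/kg

α₂ = 1 / (1 + [H⁺]/K2 + [H⁺]²/(K1K2)) = 1 / (1 + 10^+1.02 + 10^-1.39)
   = 1 / (1 + 10.471 + 0.040738) = 1/11.512 = 0.08687
[CO3²⁻] = α₂ × DIC = 0.08687 × 1.92 = 0.167 mmol/kg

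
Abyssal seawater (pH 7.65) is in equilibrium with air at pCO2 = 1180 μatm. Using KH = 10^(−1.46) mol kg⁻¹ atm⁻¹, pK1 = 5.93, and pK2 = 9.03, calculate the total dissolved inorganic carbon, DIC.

DIC = 2.28 mmol/kg

[CO2*] = KH · pCO2 = 10^(−1.46) × 1180×10^-6 = 4.091×10^-5 mol/kg
α₀ = 1/(1 + K1/[H⁺] + K1K2/[H⁺]²) = 1/(1 + 10^+1.72 + 10^+0.34) = 0.01796
DIC = [CO2*]/α₀ = 4.091×10^-5 / 0.01796 = 2.28 mmol/kg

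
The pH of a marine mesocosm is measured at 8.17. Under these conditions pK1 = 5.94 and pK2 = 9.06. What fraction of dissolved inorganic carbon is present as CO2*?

α₀ = 0.00519

α₀ = 1 / (1 + K1/[H⁺] + K1K2/[H⁺]²) = 1 / (1 + 10^+2.23 + 10^+1.34)
   = 1 / (1 + 169.82 + 21.878) = 1/192.70 = 0.005189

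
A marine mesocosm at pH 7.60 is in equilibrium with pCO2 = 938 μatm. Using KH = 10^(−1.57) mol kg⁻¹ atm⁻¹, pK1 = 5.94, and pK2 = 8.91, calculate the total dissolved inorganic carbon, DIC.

DIC = 1.24 mmol/kg

[CO2*] = KH · pCO2 = 10^(−1.57) × 938×10^-6 = 2.525×10^-5 mol/kg
α₀ = 1/(1 + K1/[H⁺] + K1K2/[H⁺]²) = 1/(1 + 10^+1.66 + 10^+0.35) = 0.02043
DIC = [CO2*]/α₀ = 2.525×10^-5 / 0.02043 = 1.24 mmol/kg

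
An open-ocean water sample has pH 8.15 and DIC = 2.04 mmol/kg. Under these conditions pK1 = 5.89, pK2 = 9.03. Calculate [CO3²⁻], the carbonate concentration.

[CO3²⁻] = 0.236 mmol/kg

α₂ = 1 / (1 + [H⁺]/K2 + [H⁺]²/(K1K2)) = 1 / (1 + 10^+0.88 + 10^-1.38)
   = 1 / (1 + 7.5858 + 0.041687) = 1/8.6275 = 0.1159
[CO3²⁻] = α₂ × DIC = 0.1159 × 2.04 = 0.236 mmol/kg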